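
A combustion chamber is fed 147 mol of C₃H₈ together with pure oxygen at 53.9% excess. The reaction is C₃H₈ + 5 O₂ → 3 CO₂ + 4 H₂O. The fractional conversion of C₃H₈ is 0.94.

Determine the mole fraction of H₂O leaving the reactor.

Stoichiometric O₂ = 5 × 147 = 735 mol; O₂ fed = 735 × 1.539 = 1131 mol.
Fuel reacted = 0.94 × 147 → ξ = 138.2 mol.
Outlet (n = n₀ + ν ξ):
  C₃H₈: 147 − 1(138.2) = 8.82
  O₂: 1131 − 5(138.2) = 440.3
  CO₂: 0 + 3(138.2) = 414.5
  H₂O: 0 + 4(138.2) = 552.7
Total out = 1416 mol; y_H₂O = 552.7 / 1416 = 0.3902.

0.39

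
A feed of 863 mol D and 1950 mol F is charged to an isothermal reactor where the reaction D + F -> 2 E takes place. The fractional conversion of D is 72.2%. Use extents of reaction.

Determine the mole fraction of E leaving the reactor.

D reacted = 0.722 × 863 = 623.1 mol; ν_D = −1, so ξ = 623.1/1 = 623.1 mol.
Outlet amounts (n = n₀ + ν ξ):
  D: 863 − 1(623.1) = 239.9
  F: 1950 − 1(623.1) = 1327
  E: 0 + 2(623.1) = 1246
Total out = 2813 mol; y_E = 1246 / 2813 = 0.443.

0.443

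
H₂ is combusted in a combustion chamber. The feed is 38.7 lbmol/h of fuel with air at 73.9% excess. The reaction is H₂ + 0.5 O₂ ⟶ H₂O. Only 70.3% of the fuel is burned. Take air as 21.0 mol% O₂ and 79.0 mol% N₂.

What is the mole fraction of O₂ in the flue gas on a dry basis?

Stoichiometric O₂ = 0.5 × 38.7 = 19.35 lbmol/h; O₂ fed = 19.35 × 1.739 = 33.65 lbmol/h.
N₂ fed = 33.65 × 79/21 = 126.6 lbmol/h.
Fuel reacted = 0.703 × 38.7 → ξ = 27.21 lbmol/h.
Outlet (n = n₀ + ν ξ):
  H₂: 38.7 − 1(27.21) = 11.49
  O₂: 33.65 − 0.5(27.21) = 20.05
  N₂: 126.6 (inert)
  H₂O: 0 + 1(27.21) = 27.21
Dry total = 158.1 lbmol/h; y_O₂ (dry) = 20.05 / 158.1 = 0.1268.

0.127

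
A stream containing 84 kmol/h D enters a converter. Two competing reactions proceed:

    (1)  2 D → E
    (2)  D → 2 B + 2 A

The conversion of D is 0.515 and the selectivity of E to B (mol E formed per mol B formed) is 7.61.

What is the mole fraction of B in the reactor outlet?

0.041

Conversion of D: D consumed = 0.515 × 84 = 43.26 kmol/h = 2ξ₁ + 1ξ₂.
Selectivity: 1ξ₁ / (2ξ₂) = 7.61 → ξ₁ = 15.22 ξ₂.
Substitute: (2·15.22 + 1) ξ₂ = 43.26 → ξ₂ = 1.376 kmol/h, ξ₁ = 20.94 kmol/h.
Outlet amounts (n = n₀ + Σ ν·ξ):
  D: 84 − 2(20.94) − 1(1.376) = 40.74
  E: 0 + 1(20.94) = 20.94
  B: 0 + 2(1.376) = 2.752
  A: 0 + 2(1.376) = 2.752
Total out = 67.19 kmol/h; y_B = 2.752 / 67.19 = 0.04096.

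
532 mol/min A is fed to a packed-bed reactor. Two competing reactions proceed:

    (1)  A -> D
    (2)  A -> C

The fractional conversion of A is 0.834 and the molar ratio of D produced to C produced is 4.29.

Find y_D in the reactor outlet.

Conversion of A: A consumed = 0.834 × 532 = 443.7 mol/min = 1ξ₁ + 1ξ₂.
Selectivity: 1ξ₁ / (1ξ₂) = 4.29 → ξ₁ = 4.29 ξ₂.
Substitute: (1·4.29 + 1) ξ₂ = 443.7 → ξ₂ = 83.87 mol/min, ξ₁ = 359.8 mol/min.
Outlet amounts (n = n₀ + Σ ν·ξ):
  A: 532 − 1(359.8) − 1(83.87) = 88.31
  D: 0 + 1(359.8) = 359.8
  C: 0 + 1(83.87) = 83.87
Total out = 532 mol/min; y_D = 359.8 / 532 = 0.6763.

0.676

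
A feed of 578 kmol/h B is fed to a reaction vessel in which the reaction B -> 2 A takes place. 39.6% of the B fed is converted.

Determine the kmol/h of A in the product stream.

B reacted = 0.396 × 578 = 228.9 kmol/h; ν_B = −1, so ξ = 228.9/1 = 228.9 kmol/h.
Outlet amounts (n = n₀ + ν ξ):
  B: 578 − 1(228.9) = 349.1
  A: 0 + 2(228.9) = 457.8

458 kmol/h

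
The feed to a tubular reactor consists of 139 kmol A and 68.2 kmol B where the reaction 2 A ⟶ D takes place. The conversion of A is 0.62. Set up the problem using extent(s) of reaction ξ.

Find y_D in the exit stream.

A reacted = 0.62 × 139 = 86.18 kmol; ν_A = −2, so ξ = 86.18/2 = 43.09 kmol.
Outlet amounts (n = n₀ + ν ξ):
  A: 139 − 2(43.09) = 52.82
  D: 0 + 1(43.09) = 43.09
  B: 68.2 (inert)
Total out = 164.1 kmol; y_D = 43.09 / 164.1 = 0.2626.

0.263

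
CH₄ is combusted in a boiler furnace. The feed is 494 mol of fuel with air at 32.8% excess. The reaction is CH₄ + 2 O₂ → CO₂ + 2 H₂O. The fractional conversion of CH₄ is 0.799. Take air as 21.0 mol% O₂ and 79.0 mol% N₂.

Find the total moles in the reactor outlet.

Stoichiometric O₂ = 2 × 494 = 988 mol; O₂ fed = 988 × 1.328 = 1312 mol.
N₂ fed = 1312 × 79/21 = 4936 mol.
Fuel reacted = 0.799 × 494 → ξ = 394.7 mol.
Outlet (n = n₀ + ν ξ):
  CH₄: 494 − 1(394.7) = 99.29
  O₂: 1312 − 2(394.7) = 522.7
  N₂: 4936 (inert)
  CO₂: 0 + 1(394.7) = 394.7
  H₂O: 0 + 2(394.7) = 789.4
Total out = 99.29 + 522.7 + 4936 + 394.7 + 789.4 = 6742 mol.

6740 mol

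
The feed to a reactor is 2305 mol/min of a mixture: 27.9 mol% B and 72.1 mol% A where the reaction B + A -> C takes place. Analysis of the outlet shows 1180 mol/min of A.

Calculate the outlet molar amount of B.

161 mol/min

For A: n = n₀ − 1ξ → 1180 = 1662 − 1ξ, giving ξ = 481.9 mol/min.
Outlet amounts (n = n₀ + ν ξ):
  B: 643.1 − 1(481.9) = 161.2
  A: 1662 − 1(481.9) = 1180
  C: 0 + 1(481.9) = 481.9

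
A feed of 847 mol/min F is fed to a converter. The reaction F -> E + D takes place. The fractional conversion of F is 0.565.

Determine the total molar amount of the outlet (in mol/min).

1330 mol/min

F reacted = 0.565 × 847 = 478.6 mol/min; ν_F = −1, so ξ = 478.6/1 = 478.6 mol/min.
Outlet amounts (n = n₀ + ν ξ):
  F: 847 − 1(478.6) = 368.4
  E: 0 + 1(478.6) = 478.6
  D: 0 + 1(478.6) = 478.6
Total out = 368.4 + 478.6 + 478.6 = 1326 mol/min.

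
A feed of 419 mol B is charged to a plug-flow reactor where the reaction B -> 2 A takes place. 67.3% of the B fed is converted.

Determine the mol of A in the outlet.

B reacted = 0.673 × 419 = 282 mol; ν_B = −1, so ξ = 282/1 = 282 mol.
Outlet amounts (n = n₀ + ν ξ):
  B: 419 − 1(282) = 137
  A: 0 + 2(282) = 564

564 mol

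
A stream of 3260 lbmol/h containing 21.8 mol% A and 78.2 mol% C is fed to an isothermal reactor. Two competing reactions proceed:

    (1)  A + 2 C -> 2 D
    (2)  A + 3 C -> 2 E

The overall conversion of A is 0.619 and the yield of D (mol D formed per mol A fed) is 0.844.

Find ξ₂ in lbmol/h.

Yield of D: 2ξ₁ / 710.7 = 0.844 → ξ₁ = 299.9 lbmol/h.
Conversion of A: 1ξ₁ + 1ξ₂ = 0.619 × 710.7 = 439.9 → ξ₂ = 140 lbmol/h.
Outlet amounts (n = n₀ + Σ ν·ξ):
  A: 710.7 − 1(299.9) − 1(140) = 270.8
  C: 2549 − 2(299.9) − 3(140) = 1529
  D: 0 + 2(299.9) = 599.8
  E: 0 + 2(140) = 280

ξ₂ = 140 lbmol/h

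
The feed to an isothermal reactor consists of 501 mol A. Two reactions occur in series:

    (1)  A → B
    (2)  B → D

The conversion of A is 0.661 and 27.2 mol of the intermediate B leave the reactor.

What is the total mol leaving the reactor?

Conversion of A: A consumed = 1ξ₁ = 0.661 × 501 → ξ₁ = 331.2 mol.
B balance: n_B = 0 + 1ξ₁ − 1ξ₂ = 27.2 → ξ₂ = (1·331.2 − 27.2)/1 = 304 mol.
Outlet amounts (n = n₀ + Σ ν·ξ):
  A: 501 − 1(331.2) = 169.8
  B: 0 + 1(331.2) − 1(304) = 27.2
  D: 0 + 1(304) = 304
Total out = 169.8 + 27.2 + 304 = 501 mol.

501 mol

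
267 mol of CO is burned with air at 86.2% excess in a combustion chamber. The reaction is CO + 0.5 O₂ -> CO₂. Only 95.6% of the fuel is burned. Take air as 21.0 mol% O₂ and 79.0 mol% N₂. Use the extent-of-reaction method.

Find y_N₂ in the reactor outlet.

Stoichiometric O₂ = 0.5 × 267 = 133.5 mol; O₂ fed = 133.5 × 1.862 = 248.6 mol.
N₂ fed = 248.6 × 79/21 = 935.1 mol.
Fuel reacted = 0.956 × 267 → ξ = 255.3 mol.
Outlet (n = n₀ + ν ξ):
  CO: 267 − 1(255.3) = 11.75
  O₂: 248.6 − 0.5(255.3) = 121
  N₂: 935.1 (inert)
  CO₂: 0 + 1(255.3) = 255.3
Total out = 1323 mol; y_N₂ = 935.1 / 1323 = 0.7068.

0.707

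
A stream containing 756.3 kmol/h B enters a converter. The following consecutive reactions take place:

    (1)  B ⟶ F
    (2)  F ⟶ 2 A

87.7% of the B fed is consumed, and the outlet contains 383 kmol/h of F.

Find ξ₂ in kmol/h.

ξ₂ = 280 kmol/h

Conversion of B: B consumed = 1ξ₁ = 0.877 × 756.3 → ξ₁ = 663.3 kmol/h.
F balance: n_F = 0 + 1ξ₁ − 1ξ₂ = 383 → ξ₂ = (1·663.3 − 383)/1 = 280.3 kmol/h.
Outlet amounts (n = n₀ + Σ ν·ξ):
  B: 756.3 − 1(663.3) = 93.02
  F: 0 + 1(663.3) − 1(280.3) = 383
  A: 0 + 2(280.3) = 560.6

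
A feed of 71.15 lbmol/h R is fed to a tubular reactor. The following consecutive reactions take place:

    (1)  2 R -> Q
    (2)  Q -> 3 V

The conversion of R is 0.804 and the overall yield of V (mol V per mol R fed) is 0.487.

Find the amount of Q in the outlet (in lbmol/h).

17.1 lbmol/h

Conversion of R: R consumed = 2ξ₁ = 0.804 × 71.15 → ξ₁ = 28.6 lbmol/h.
Yield of V: 3ξ₂ / 71.15 = 0.487 → ξ₂ = 11.55 lbmol/h.
Outlet amounts (n = n₀ + Σ ν·ξ):
  R: 71.15 − 2(28.6) = 13.95
  Q: 0 + 1(28.6) − 1(11.55) = 17.05
  V: 0 + 3(11.55) = 34.65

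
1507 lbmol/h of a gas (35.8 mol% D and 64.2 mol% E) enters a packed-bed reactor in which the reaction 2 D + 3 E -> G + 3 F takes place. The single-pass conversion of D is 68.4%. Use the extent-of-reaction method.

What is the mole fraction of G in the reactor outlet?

D reacted = 0.684 × 539.5 = 369 lbmol/h; ν_D = −2, so ξ = 369/2 = 184.5 lbmol/h.
Outlet amounts (n = n₀ + ν ξ):
  D: 539.5 − 2(184.5) = 170.5
  E: 967.5 − 3(184.5) = 414
  G: 0 + 1(184.5) = 184.5
  F: 0 + 3(184.5) = 553.5
Total out = 1322 lbmol/h; y_G = 184.5 / 1322 = 0.1395.

0.14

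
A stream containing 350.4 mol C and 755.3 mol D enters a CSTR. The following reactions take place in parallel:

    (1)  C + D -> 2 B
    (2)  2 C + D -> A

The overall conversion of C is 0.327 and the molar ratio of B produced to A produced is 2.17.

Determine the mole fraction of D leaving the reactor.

0.657

Conversion of C: C consumed = 0.327 × 350.4 = 114.6 mol = 1ξ₁ + 2ξ₂.
Selectivity: 2ξ₁ / (1ξ₂) = 2.17 → ξ₁ = 1.085 ξ₂.
Substitute: (1·1.085 + 2) ξ₂ = 114.6 → ξ₂ = 37.14 mol, ξ₁ = 40.3 mol.
Outlet amounts (n = n₀ + Σ ν·ξ):
  C: 350.4 − 1(40.3) − 2(37.14) = 235.8
  D: 755.3 − 1(40.3) − 1(37.14) = 677.9
  B: 0 + 2(40.3) = 80.6
  A: 0 + 1(37.14) = 37.14
Total out = 1031 mol; y_D = 677.9 / 1031 = 0.6572.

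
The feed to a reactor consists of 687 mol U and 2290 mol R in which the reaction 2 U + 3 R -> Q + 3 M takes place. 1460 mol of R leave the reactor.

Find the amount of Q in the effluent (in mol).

277 mol

For R: n = n₀ − 3ξ → 1460 = 2290 − 3ξ, giving ξ = 276.7 mol.
Outlet amounts (n = n₀ + ν ξ):
  U: 687 − 2(276.7) = 133.7
  R: 2290 − 3(276.7) = 1460
  Q: 0 + 1(276.7) = 276.7
  M: 0 + 3(276.7) = 830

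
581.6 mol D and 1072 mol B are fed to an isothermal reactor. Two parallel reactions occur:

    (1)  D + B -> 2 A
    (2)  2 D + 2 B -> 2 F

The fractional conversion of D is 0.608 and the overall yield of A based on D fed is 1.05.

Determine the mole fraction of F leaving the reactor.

0.0301

Yield of A: 2ξ₁ / 581.6 = 1.05 → ξ₁ = 305.3 mol.
Conversion of D: 1ξ₁ + 2ξ₂ = 0.608 × 581.6 = 353.6 → ξ₂ = 24.14 mol.
Outlet amounts (n = n₀ + Σ ν·ξ):
  D: 581.6 − 1(305.3) − 2(24.14) = 228
  B: 1072 − 1(305.3) − 2(24.14) = 718.4
  A: 0 + 2(305.3) = 610.7
  F: 0 + 2(24.14) = 48.27
Total out = 1605 mol; y_F = 48.27 / 1605 = 0.03007.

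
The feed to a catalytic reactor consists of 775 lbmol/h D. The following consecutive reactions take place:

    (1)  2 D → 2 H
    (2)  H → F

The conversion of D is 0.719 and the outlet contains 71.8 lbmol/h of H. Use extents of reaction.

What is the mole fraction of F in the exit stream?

0.626

Conversion of D: D consumed = 2ξ₁ = 0.719 × 775 → ξ₁ = 278.6 lbmol/h.
H balance: n_H = 0 + 2ξ₁ − 1ξ₂ = 71.8 → ξ₂ = (2·278.6 − 71.8)/1 = 485.4 lbmol/h.
Outlet amounts (n = n₀ + Σ ν·ξ):
  D: 775 − 2(278.6) = 217.8
  H: 0 + 2(278.6) − 1(485.4) = 71.8
  F: 0 + 1(485.4) = 485.4
Total out = 775 lbmol/h; y_F = 485.4 / 775 = 0.6264.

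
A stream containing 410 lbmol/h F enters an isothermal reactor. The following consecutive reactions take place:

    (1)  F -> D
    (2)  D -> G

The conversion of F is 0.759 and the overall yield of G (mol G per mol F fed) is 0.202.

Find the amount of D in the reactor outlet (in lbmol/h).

228 lbmol/h

Conversion of F: F consumed = 1ξ₁ = 0.759 × 410 → ξ₁ = 311.2 lbmol/h.
Yield of G: 1ξ₂ / 410 = 0.202 → ξ₂ = 82.82 lbmol/h.
Outlet amounts (n = n₀ + Σ ν·ξ):
  F: 410 − 1(311.2) = 98.81
  D: 0 + 1(311.2) − 1(82.82) = 228.4
  G: 0 + 1(82.82) = 82.82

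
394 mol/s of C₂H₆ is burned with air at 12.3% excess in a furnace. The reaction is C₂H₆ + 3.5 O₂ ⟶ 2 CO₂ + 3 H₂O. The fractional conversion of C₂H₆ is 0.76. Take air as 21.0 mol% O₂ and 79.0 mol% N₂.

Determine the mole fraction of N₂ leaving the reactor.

0.736

Stoichiometric O₂ = 3.5 × 394 = 1379 mol/s; O₂ fed = 1379 × 1.123 = 1549 mol/s.
N₂ fed = 1549 × 79/21 = 5826 mol/s.
Fuel reacted = 0.76 × 394 → ξ = 299.4 mol/s.
Outlet (n = n₀ + ν ξ):
  C₂H₆: 394 − 1(299.4) = 94.56
  O₂: 1549 − 3.5(299.4) = 500.6
  N₂: 5826 (inert)
  CO₂: 0 + 2(299.4) = 598.9
  H₂O: 0 + 3(299.4) = 898.3
Total out = 7918 mol/s; y_N₂ = 5826 / 7918 = 0.7358.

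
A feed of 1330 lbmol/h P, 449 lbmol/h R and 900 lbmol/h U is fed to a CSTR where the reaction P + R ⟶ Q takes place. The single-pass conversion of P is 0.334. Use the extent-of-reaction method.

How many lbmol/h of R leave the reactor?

P reacted = 0.334 × 1330 = 444.2 lbmol/h; ν_P = −1, so ξ = 444.2/1 = 444.2 lbmol/h.
Outlet amounts (n = n₀ + ν ξ):
  P: 1330 − 1(444.2) = 885.8
  R: 449 − 1(444.2) = 4.78
  Q: 0 + 1(444.2) = 444.2
  U: 900 (inert)

4.78 lbmol/h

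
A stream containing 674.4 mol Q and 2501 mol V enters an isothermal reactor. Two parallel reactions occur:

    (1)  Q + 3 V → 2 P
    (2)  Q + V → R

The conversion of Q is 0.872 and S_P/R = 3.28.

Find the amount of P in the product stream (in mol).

731 mol

Conversion of Q: Q consumed = 0.872 × 674.4 = 588.1 mol = 1ξ₁ + 1ξ₂.
Selectivity: 2ξ₁ / (1ξ₂) = 3.28 → ξ₁ = 1.64 ξ₂.
Substitute: (1·1.64 + 1) ξ₂ = 588.1 → ξ₂ = 222.8 mol, ξ₁ = 365.3 mol.
Outlet amounts (n = n₀ + Σ ν·ξ):
  Q: 674.4 − 1(365.3) − 1(222.8) = 86.32
  V: 2501 − 3(365.3) − 1(222.8) = 1182
  P: 0 + 2(365.3) = 730.6
  R: 0 + 1(222.8) = 222.8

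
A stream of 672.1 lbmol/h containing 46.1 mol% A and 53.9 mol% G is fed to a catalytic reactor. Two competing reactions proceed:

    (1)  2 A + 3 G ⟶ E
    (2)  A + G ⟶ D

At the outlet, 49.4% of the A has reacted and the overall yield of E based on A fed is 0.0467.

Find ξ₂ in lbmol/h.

ξ₂ = 124 lbmol/h

Yield of E: 1ξ₁ / 309.8 = 0.0467 → ξ₁ = 14.47 lbmol/h.
Conversion of A: 2ξ₁ + 1ξ₂ = 0.494 × 309.8 = 153.1 → ξ₂ = 124.1 lbmol/h.
Outlet amounts (n = n₀ + Σ ν·ξ):
  A: 309.8 − 2(14.47) − 1(124.1) = 156.8
  G: 362.3 − 3(14.47) − 1(124.1) = 194.7
  E: 0 + 1(14.47) = 14.47
  D: 0 + 1(124.1) = 124.1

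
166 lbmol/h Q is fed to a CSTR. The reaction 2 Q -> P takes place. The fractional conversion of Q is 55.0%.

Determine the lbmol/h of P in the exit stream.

Q reacted = 0.55 × 166 = 91.3 lbmol/h; ν_Q = −2, so ξ = 91.3/2 = 45.65 lbmol/h.
Outlet amounts (n = n₀ + ν ξ):
  Q: 166 − 2(45.65) = 74.7
  P: 0 + 1(45.65) = 45.65

45.7 lbmol/h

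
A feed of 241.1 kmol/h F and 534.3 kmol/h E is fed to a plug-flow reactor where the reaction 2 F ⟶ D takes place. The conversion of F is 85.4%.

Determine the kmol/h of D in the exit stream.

103 kmol/h

F reacted = 0.854 × 241.1 = 205.9 kmol/h; ν_F = −2, so ξ = 205.9/2 = 102.9 kmol/h.
Outlet amounts (n = n₀ + ν ξ):
  F: 241.1 − 2(102.9) = 35.2
  D: 0 + 1(102.9) = 102.9
  E: 534.3 (inert)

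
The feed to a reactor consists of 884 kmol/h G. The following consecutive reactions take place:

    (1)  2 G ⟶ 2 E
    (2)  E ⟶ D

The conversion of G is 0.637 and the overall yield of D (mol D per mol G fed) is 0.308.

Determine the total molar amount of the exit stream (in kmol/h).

Conversion of G: G consumed = 2ξ₁ = 0.637 × 884 → ξ₁ = 281.6 kmol/h.
Yield of D: 1ξ₂ / 884 = 0.308 → ξ₂ = 272.3 kmol/h.
Outlet amounts (n = n₀ + Σ ν·ξ):
  G: 884 − 2(281.6) = 320.9
  E: 0 + 2(281.6) − 1(272.3) = 290.8
  D: 0 + 1(272.3) = 272.3
Total out = 320.9 + 290.8 + 272.3 = 884 kmol/h.

884 kmol/h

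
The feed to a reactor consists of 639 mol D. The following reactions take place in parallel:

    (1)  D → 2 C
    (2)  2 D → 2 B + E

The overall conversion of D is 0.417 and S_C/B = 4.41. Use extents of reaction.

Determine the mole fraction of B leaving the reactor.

Conversion of D: D consumed = 0.417 × 639 = 266.5 mol = 1ξ₁ + 2ξ₂.
Selectivity: 2ξ₁ / (2ξ₂) = 4.41 → ξ₁ = 4.41 ξ₂.
Substitute: (1·4.41 + 2) ξ₂ = 266.5 → ξ₂ = 41.57 mol, ξ₁ = 183.3 mol.
Outlet amounts (n = n₀ + Σ ν·ξ):
  D: 639 − 1(183.3) − 2(41.57) = 372.5
  C: 0 + 2(183.3) = 366.6
  B: 0 + 2(41.57) = 83.14
  E: 0 + 1(41.57) = 41.57
Total out = 863.9 mol; y_B = 83.14 / 863.9 = 0.09624.

0.0962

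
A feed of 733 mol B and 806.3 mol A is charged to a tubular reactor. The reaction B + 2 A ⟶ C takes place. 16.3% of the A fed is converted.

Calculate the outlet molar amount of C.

A reacted = 0.163 × 806.3 = 131.4 mol; ν_A = −2, so ξ = 131.4/2 = 65.71 mol.
Outlet amounts (n = n₀ + ν ξ):
  B: 733 − 1(65.71) = 667.3
  A: 806.3 − 2(65.71) = 674.9
  C: 0 + 1(65.71) = 65.71

65.7 mol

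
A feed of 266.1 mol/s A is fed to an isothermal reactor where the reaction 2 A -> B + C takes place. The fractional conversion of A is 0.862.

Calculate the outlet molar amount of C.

A reacted = 0.862 × 266.1 = 229.4 mol/s; ν_A = −2, so ξ = 229.4/2 = 114.7 mol/s.
Outlet amounts (n = n₀ + ν ξ):
  A: 266.1 − 2(114.7) = 36.72
  B: 0 + 1(114.7) = 114.7
  C: 0 + 1(114.7) = 114.7

115 mol/s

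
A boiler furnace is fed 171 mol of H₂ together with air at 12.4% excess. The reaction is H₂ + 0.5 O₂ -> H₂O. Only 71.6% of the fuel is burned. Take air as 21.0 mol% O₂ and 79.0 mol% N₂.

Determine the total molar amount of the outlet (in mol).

567 mol

Stoichiometric O₂ = 0.5 × 171 = 85.5 mol; O₂ fed = 85.5 × 1.124 = 96.1 mol.
N₂ fed = 96.1 × 79/21 = 361.5 mol.
Fuel reacted = 0.716 × 171 → ξ = 122.4 mol.
Outlet (n = n₀ + ν ξ):
  H₂: 171 − 1(122.4) = 48.56
  O₂: 96.1 − 0.5(122.4) = 34.88
  N₂: 361.5 (inert)
  H₂O: 0 + 1(122.4) = 122.4
Total out = 48.56 + 34.88 + 361.5 + 122.4 = 567.4 mol.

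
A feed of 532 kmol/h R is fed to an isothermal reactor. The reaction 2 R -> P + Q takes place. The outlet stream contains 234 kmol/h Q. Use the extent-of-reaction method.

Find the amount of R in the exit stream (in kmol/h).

64 kmol/h

For Q: n = n₀ + 1ξ → 234 = 0 + 1ξ, giving ξ = 234 kmol/h.
Outlet amounts (n = n₀ + ν ξ):
  R: 532 − 2(234) = 64
  P: 0 + 1(234) = 234
  Q: 0 + 1(234) = 234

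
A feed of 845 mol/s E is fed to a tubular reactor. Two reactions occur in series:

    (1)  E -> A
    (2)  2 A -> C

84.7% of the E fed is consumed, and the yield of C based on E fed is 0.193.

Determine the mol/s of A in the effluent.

390 mol/s

Conversion of E: E consumed = 1ξ₁ = 0.847 × 845 → ξ₁ = 715.7 mol/s.
Yield of C: 1ξ₂ / 845 = 0.193 → ξ₂ = 163.1 mol/s.
Outlet amounts (n = n₀ + Σ ν·ξ):
  E: 845 − 1(715.7) = 129.3
  A: 0 + 1(715.7) − 2(163.1) = 389.5
  C: 0 + 1(163.1) = 163.1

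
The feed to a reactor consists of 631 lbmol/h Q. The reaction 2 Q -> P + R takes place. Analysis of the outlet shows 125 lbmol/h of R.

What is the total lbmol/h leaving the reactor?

631 lbmol/h

For R: n = n₀ + 1ξ → 125 = 0 + 1ξ, giving ξ = 125 lbmol/h.
Outlet amounts (n = n₀ + ν ξ):
  Q: 631 − 2(125) = 381
  P: 0 + 1(125) = 125
  R: 0 + 1(125) = 125
Total out = 381 + 125 + 125 = 631 lbmol/h.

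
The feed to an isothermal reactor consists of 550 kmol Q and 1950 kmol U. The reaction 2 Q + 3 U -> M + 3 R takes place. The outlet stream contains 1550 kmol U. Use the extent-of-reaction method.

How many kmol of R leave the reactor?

For U: n = n₀ − 3ξ → 1550 = 1950 − 3ξ, giving ξ = 133.3 kmol.
Outlet amounts (n = n₀ + ν ξ):
  Q: 550 − 2(133.3) = 283.3
  U: 1950 − 3(133.3) = 1550
  M: 0 + 1(133.3) = 133.3
  R: 0 + 3(133.3) = 400

400 kmol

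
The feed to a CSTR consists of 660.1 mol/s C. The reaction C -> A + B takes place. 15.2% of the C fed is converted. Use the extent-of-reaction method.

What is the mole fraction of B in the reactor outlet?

0.132

C reacted = 0.152 × 660.1 = 100.3 mol/s; ν_C = −1, so ξ = 100.3/1 = 100.3 mol/s.
Outlet amounts (n = n₀ + ν ξ):
  C: 660.1 − 1(100.3) = 559.8
  A: 0 + 1(100.3) = 100.3
  B: 0 + 1(100.3) = 100.3
Total out = 760.4 mol/s; y_B = 100.3 / 760.4 = 0.1319.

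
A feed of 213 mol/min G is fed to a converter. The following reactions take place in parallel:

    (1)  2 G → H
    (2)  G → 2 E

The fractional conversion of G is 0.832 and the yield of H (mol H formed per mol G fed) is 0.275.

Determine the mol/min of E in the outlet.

Yield of H: 1ξ₁ / 213 = 0.275 → ξ₁ = 58.58 mol/min.
Conversion of G: 2ξ₁ + 1ξ₂ = 0.832 × 213 = 177.2 → ξ₂ = 60.07 mol/min.
Outlet amounts (n = n₀ + Σ ν·ξ):
  G: 213 − 2(58.58) − 1(60.07) = 35.78
  H: 0 + 1(58.58) = 58.58
  E: 0 + 2(60.07) = 120.1

120 mol/min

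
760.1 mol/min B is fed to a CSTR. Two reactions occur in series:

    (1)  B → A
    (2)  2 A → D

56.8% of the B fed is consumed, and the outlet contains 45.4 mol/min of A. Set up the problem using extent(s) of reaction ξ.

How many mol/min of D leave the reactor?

193 mol/min

Conversion of B: B consumed = 1ξ₁ = 0.568 × 760.1 → ξ₁ = 431.7 mol/min.
A balance: n_A = 0 + 1ξ₁ − 2ξ₂ = 45.4 → ξ₂ = (1·431.7 − 45.4)/2 = 193.2 mol/min.
Outlet amounts (n = n₀ + Σ ν·ξ):
  B: 760.1 − 1(431.7) = 328.4
  A: 0 + 1(431.7) − 2(193.2) = 45.4
  D: 0 + 1(193.2) = 193.2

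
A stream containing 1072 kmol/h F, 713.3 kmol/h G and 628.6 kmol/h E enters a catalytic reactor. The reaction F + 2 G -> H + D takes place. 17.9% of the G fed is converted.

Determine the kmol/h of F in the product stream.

1010 kmol/h

G reacted = 0.179 × 713.3 = 127.7 kmol/h; ν_G = −2, so ξ = 127.7/2 = 63.84 kmol/h.
Outlet amounts (n = n₀ + ν ξ):
  F: 1072 − 1(63.84) = 1008
  G: 713.3 − 2(63.84) = 585.6
  H: 0 + 1(63.84) = 63.84
  D: 0 + 1(63.84) = 63.84
  E: 628.6 (inert)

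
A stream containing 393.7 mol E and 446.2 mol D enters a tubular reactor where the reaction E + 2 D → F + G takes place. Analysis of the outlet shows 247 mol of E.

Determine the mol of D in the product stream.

153 mol

For E: n = n₀ − 1ξ → 247 = 393.7 − 1ξ, giving ξ = 146.7 mol.
Outlet amounts (n = n₀ + ν ξ):
  E: 393.7 − 1(146.7) = 247
  D: 446.2 − 2(146.7) = 152.8
  F: 0 + 1(146.7) = 146.7
  G: 0 + 1(146.7) = 146.7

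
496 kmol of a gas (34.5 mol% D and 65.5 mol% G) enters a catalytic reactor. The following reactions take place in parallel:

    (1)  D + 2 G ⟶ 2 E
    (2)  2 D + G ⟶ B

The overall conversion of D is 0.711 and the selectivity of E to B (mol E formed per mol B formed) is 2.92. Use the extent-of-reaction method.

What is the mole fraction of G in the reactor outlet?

Conversion of D: D consumed = 0.711 × 171.1 = 121.7 kmol = 1ξ₁ + 2ξ₂.
Selectivity: 2ξ₁ / (1ξ₂) = 2.92 → ξ₁ = 1.46 ξ₂.
Substitute: (1·1.46 + 2) ξ₂ = 121.7 → ξ₂ = 35.16 kmol, ξ₁ = 51.34 kmol.
Outlet amounts (n = n₀ + Σ ν·ξ):
  D: 171.1 − 1(51.34) − 2(35.16) = 49.45
  G: 324.9 − 2(51.34) − 1(35.16) = 187
  E: 0 + 2(51.34) = 102.7
  B: 0 + 1(35.16) = 35.16
Total out = 374.3 kmol; y_G = 187 / 374.3 = 0.4997.

0.5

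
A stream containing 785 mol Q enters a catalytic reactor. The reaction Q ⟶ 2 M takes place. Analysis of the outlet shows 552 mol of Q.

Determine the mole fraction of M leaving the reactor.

0.458

For Q: n = n₀ − 1ξ → 552 = 785 − 1ξ, giving ξ = 233 mol.
Outlet amounts (n = n₀ + ν ξ):
  Q: 785 − 1(233) = 552
  M: 0 + 2(233) = 466
Total out = 1018 mol; y_M = 466 / 1018 = 0.4578.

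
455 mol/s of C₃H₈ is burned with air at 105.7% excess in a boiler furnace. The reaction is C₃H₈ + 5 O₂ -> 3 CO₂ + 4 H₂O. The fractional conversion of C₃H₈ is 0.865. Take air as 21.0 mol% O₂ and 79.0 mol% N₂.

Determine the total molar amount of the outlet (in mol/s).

Stoichiometric O₂ = 5 × 455 = 2275 mol/s; O₂ fed = 2275 × 2.057 = 4680 mol/s.
N₂ fed = 4680 × 79/21 = 17600 mol/s.
Fuel reacted = 0.865 × 455 → ξ = 393.6 mol/s.
Outlet (n = n₀ + ν ξ):
  C₃H₈: 455 − 1(393.6) = 61.43
  O₂: 4680 − 5(393.6) = 2712
  N₂: 17600 (inert)
  CO₂: 0 + 3(393.6) = 1181
  H₂O: 0 + 4(393.6) = 1574
Total out = 61.43 + 2712 + 17600 + 1181 + 1574 = 23130 mol/s.

23100 mol/s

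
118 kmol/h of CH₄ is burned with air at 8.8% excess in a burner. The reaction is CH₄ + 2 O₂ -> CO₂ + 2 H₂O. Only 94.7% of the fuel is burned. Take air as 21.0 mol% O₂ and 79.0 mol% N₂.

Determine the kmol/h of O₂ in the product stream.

Stoichiometric O₂ = 2 × 118 = 236 kmol/h; O₂ fed = 236 × 1.088 = 256.8 kmol/h.
N₂ fed = 256.8 × 79/21 = 965.9 kmol/h.
Fuel reacted = 0.947 × 118 → ξ = 111.7 kmol/h.
Outlet (n = n₀ + ν ξ):
  CH₄: 118 − 1(111.7) = 6.254
  O₂: 256.8 − 2(111.7) = 33.28
  N₂: 965.9 (inert)
  CO₂: 0 + 1(111.7) = 111.7
  H₂O: 0 + 2(111.7) = 223.5

33.3 kmol/h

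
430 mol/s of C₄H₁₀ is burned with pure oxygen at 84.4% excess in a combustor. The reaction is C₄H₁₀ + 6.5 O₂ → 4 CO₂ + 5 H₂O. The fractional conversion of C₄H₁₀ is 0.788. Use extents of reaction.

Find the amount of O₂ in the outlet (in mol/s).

Stoichiometric O₂ = 6.5 × 430 = 2795 mol/s; O₂ fed = 2795 × 1.844 = 5154 mol/s.
Fuel reacted = 0.788 × 430 → ξ = 338.8 mol/s.
Outlet (n = n₀ + ν ξ):
  C₄H₁₀: 430 − 1(338.8) = 91.16
  O₂: 5154 − 6.5(338.8) = 2952
  CO₂: 0 + 4(338.8) = 1355
  H₂O: 0 + 5(338.8) = 1694

2950 mol/s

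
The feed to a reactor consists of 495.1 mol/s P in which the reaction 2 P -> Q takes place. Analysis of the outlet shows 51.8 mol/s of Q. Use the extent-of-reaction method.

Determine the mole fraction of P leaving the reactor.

For Q: n = n₀ + 1ξ → 51.8 = 0 + 1ξ, giving ξ = 51.8 mol/s.
Outlet amounts (n = n₀ + ν ξ):
  P: 495.1 − 2(51.8) = 391.5
  Q: 0 + 1(51.8) = 51.8
Total out = 443.3 mol/s; y_P = 391.5 / 443.3 = 0.8831.

0.883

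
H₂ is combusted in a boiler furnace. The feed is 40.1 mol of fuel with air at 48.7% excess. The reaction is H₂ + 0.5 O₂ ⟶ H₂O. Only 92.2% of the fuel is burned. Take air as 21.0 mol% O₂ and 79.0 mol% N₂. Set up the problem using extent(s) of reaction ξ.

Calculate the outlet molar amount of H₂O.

Stoichiometric O₂ = 0.5 × 40.1 = 20.05 mol; O₂ fed = 20.05 × 1.487 = 29.81 mol.
N₂ fed = 29.81 × 79/21 = 112.2 mol.
Fuel reacted = 0.922 × 40.1 → ξ = 36.97 mol.
Outlet (n = n₀ + ν ξ):
  H₂: 40.1 − 1(36.97) = 3.128
  O₂: 29.81 − 0.5(36.97) = 11.33
  N₂: 112.2 (inert)
  H₂O: 0 + 1(36.97) = 36.97

37 mol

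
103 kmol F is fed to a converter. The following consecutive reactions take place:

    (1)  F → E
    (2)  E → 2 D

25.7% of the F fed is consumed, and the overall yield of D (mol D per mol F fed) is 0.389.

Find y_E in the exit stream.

0.0523

Conversion of F: F consumed = 1ξ₁ = 0.257 × 103 → ξ₁ = 26.47 kmol.
Yield of D: 2ξ₂ / 103 = 0.389 → ξ₂ = 20.03 kmol.
Outlet amounts (n = n₀ + Σ ν·ξ):
  F: 103 − 1(26.47) = 76.53
  E: 0 + 1(26.47) − 1(20.03) = 6.438
  D: 0 + 2(20.03) = 40.07
Total out = 123 kmol; y_E = 6.438 / 123 = 0.05232.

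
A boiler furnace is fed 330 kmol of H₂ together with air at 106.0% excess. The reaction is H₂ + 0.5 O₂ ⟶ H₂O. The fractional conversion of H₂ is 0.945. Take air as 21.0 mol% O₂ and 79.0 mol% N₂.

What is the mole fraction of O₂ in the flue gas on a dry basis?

0.124

Stoichiometric O₂ = 0.5 × 330 = 165 kmol; O₂ fed = 165 × 2.060 = 339.9 kmol.
N₂ fed = 339.9 × 79/21 = 1279 kmol.
Fuel reacted = 0.945 × 330 → ξ = 311.8 kmol.
Outlet (n = n₀ + ν ξ):
  H₂: 330 − 1(311.8) = 18.15
  O₂: 339.9 − 0.5(311.8) = 184
  N₂: 1279 (inert)
  H₂O: 0 + 1(311.8) = 311.8
Dry total = 1481 kmol; y_O₂ (dry) = 184 / 1481 = 0.1242.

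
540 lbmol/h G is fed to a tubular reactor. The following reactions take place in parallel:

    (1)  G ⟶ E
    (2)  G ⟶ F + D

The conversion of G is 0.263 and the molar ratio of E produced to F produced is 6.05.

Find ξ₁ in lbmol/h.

Conversion of G: G consumed = 0.263 × 540 = 142 lbmol/h = 1ξ₁ + 1ξ₂.
Selectivity: 1ξ₁ / (1ξ₂) = 6.05 → ξ₁ = 6.05 ξ₂.
Substitute: (1·6.05 + 1) ξ₂ = 142 → ξ₂ = 20.14 lbmol/h, ξ₁ = 121.9 lbmol/h.
Outlet amounts (n = n₀ + Σ ν·ξ):
  G: 540 − 1(121.9) − 1(20.14) = 398
  E: 0 + 1(121.9) = 121.9
  F: 0 + 1(20.14) = 20.14
  D: 0 + 1(20.14) = 20.14

ξ₁ = 122 lbmol/h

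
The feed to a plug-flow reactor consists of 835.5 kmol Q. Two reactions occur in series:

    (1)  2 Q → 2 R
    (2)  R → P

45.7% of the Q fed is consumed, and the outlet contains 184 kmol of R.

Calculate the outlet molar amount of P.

Conversion of Q: Q consumed = 2ξ₁ = 0.457 × 835.5 → ξ₁ = 190.9 kmol.
R balance: n_R = 0 + 2ξ₁ − 1ξ₂ = 184 → ξ₂ = (2·190.9 − 184)/1 = 197.8 kmol.
Outlet amounts (n = n₀ + Σ ν·ξ):
  Q: 835.5 − 2(190.9) = 453.7
  R: 0 + 2(190.9) − 1(197.8) = 184
  P: 0 + 1(197.8) = 197.8

198 kmol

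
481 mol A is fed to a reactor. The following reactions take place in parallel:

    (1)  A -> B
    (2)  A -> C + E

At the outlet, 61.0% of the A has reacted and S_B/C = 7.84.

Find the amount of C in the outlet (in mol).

Conversion of A: A consumed = 0.61 × 481 = 293.4 mol = 1ξ₁ + 1ξ₂.
Selectivity: 1ξ₁ / (1ξ₂) = 7.84 → ξ₁ = 7.84 ξ₂.
Substitute: (1·7.84 + 1) ξ₂ = 293.4 → ξ₂ = 33.19 mol, ξ₁ = 260.2 mol.
Outlet amounts (n = n₀ + Σ ν·ξ):
  A: 481 − 1(260.2) − 1(33.19) = 187.6
  B: 0 + 1(260.2) = 260.2
  C: 0 + 1(33.19) = 33.19
  E: 0 + 1(33.19) = 33.19

33.2 mol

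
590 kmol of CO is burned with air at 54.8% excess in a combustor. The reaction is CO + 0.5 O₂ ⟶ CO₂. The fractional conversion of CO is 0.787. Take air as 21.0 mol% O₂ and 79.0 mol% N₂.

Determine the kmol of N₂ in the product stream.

1720 kmol

Stoichiometric O₂ = 0.5 × 590 = 295 kmol; O₂ fed = 295 × 1.548 = 456.7 kmol.
N₂ fed = 456.7 × 79/21 = 1718 kmol.
Fuel reacted = 0.787 × 590 → ξ = 464.3 kmol.
Outlet (n = n₀ + ν ξ):
  CO: 590 − 1(464.3) = 125.7
  O₂: 456.7 − 0.5(464.3) = 224.5
  N₂: 1718 (inert)
  CO₂: 0 + 1(464.3) = 464.3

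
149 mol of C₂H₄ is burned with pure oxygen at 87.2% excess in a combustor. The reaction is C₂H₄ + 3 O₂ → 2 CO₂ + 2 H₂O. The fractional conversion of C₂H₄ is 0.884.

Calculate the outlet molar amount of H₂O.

Stoichiometric O₂ = 3 × 149 = 447 mol; O₂ fed = 447 × 1.872 = 836.8 mol.
Fuel reacted = 0.884 × 149 → ξ = 131.7 mol.
Outlet (n = n₀ + ν ξ):
  C₂H₄: 149 − 1(131.7) = 17.28
  O₂: 836.8 − 3(131.7) = 441.6
  CO₂: 0 + 2(131.7) = 263.4
  H₂O: 0 + 2(131.7) = 263.4

263 mol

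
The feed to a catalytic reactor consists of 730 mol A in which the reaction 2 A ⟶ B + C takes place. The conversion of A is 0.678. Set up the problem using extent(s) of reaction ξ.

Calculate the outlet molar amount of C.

247 mol

A reacted = 0.678 × 730 = 494.9 mol; ν_A = −2, so ξ = 494.9/2 = 247.5 mol.
Outlet amounts (n = n₀ + ν ξ):
  A: 730 − 2(247.5) = 235.1
  B: 0 + 1(247.5) = 247.5
  C: 0 + 1(247.5) = 247.5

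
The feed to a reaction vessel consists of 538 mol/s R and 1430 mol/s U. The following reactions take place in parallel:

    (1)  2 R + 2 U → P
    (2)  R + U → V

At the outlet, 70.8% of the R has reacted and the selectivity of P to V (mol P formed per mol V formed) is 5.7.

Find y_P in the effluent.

Conversion of R: R consumed = 0.708 × 538 = 380.9 mol/s = 2ξ₁ + 1ξ₂.
Selectivity: 1ξ₁ / (1ξ₂) = 5.7 → ξ₁ = 5.7 ξ₂.
Substitute: (2·5.7 + 1) ξ₂ = 380.9 → ξ₂ = 30.72 mol/s, ξ₁ = 175.1 mol/s.
Outlet amounts (n = n₀ + Σ ν·ξ):
  R: 538 − 2(175.1) − 1(30.72) = 157.1
  U: 1430 − 2(175.1) − 1(30.72) = 1049
  P: 0 + 1(175.1) = 175.1
  V: 0 + 1(30.72) = 30.72
Total out = 1412 mol/s; y_P = 175.1 / 1412 = 0.124.

0.124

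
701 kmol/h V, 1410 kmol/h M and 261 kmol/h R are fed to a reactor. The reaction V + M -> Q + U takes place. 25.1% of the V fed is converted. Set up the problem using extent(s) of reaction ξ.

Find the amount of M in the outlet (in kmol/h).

V reacted = 0.251 × 701 = 176 kmol/h; ν_V = −1, so ξ = 176/1 = 176 kmol/h.
Outlet amounts (n = n₀ + ν ξ):
  V: 701 − 1(176) = 525
  M: 1410 − 1(176) = 1234
  Q: 0 + 1(176) = 176
  U: 0 + 1(176) = 176
  R: 261 (inert)

1230 kmol/h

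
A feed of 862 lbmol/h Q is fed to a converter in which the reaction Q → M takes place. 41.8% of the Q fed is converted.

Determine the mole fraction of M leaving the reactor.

Q reacted = 0.418 × 862 = 360.3 lbmol/h; ν_Q = −1, so ξ = 360.3/1 = 360.3 lbmol/h.
Outlet amounts (n = n₀ + ν ξ):
  Q: 862 − 1(360.3) = 501.7
  M: 0 + 1(360.3) = 360.3
Total out = 862 lbmol/h; y_M = 360.3 / 862 = 0.418.

0.418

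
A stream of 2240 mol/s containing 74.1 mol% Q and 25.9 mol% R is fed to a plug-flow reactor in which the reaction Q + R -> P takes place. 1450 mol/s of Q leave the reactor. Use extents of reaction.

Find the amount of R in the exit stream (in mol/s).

For Q: n = n₀ − 1ξ → 1450 = 1660 − 1ξ, giving ξ = 209.8 mol/s.
Outlet amounts (n = n₀ + ν ξ):
  Q: 1660 − 1(209.8) = 1450
  R: 580.2 − 1(209.8) = 370.3
  P: 0 + 1(209.8) = 209.8

370 mol/s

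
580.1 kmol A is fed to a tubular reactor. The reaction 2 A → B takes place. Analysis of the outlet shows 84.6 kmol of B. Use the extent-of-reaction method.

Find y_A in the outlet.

0.829

For B: n = n₀ + 1ξ → 84.6 = 0 + 1ξ, giving ξ = 84.6 kmol.
Outlet amounts (n = n₀ + ν ξ):
  A: 580.1 − 2(84.6) = 410.9
  B: 0 + 1(84.6) = 84.6
Total out = 495.5 kmol; y_A = 410.9 / 495.5 = 0.8293.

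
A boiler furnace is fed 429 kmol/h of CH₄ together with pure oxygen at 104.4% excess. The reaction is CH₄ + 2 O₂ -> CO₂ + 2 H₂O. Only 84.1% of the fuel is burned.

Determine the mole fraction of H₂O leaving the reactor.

Stoichiometric O₂ = 2 × 429 = 858 kmol/h; O₂ fed = 858 × 2.044 = 1754 kmol/h.
Fuel reacted = 0.841 × 429 → ξ = 360.8 kmol/h.
Outlet (n = n₀ + ν ξ):
  CH₄: 429 − 1(360.8) = 68.21
  O₂: 1754 − 2(360.8) = 1032
  CO₂: 0 + 1(360.8) = 360.8
  H₂O: 0 + 2(360.8) = 721.6
Total out = 2183 kmol/h; y_H₂O = 721.6 / 2183 = 0.3306.

0.331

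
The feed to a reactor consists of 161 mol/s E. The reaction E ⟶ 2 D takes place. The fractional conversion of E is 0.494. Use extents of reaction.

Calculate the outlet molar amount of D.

E reacted = 0.494 × 161 = 79.53 mol/s; ν_E = −1, so ξ = 79.53/1 = 79.53 mol/s.
Outlet amounts (n = n₀ + ν ξ):
  E: 161 − 1(79.53) = 81.47
  D: 0 + 2(79.53) = 159.1

159 mol/s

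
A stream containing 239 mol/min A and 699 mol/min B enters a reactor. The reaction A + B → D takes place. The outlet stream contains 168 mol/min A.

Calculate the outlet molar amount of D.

For A: n = n₀ − 1ξ → 168 = 239 − 1ξ, giving ξ = 71 mol/min.
Outlet amounts (n = n₀ + ν ξ):
  A: 239 − 1(71) = 168
  B: 699 − 1(71) = 628
  D: 0 + 1(71) = 71

71 mol/min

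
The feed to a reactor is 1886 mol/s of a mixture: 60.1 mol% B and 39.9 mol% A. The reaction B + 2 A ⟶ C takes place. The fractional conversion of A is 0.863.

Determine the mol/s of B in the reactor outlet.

A reacted = 0.863 × 752.5 = 649.4 mol/s; ν_A = −2, so ξ = 649.4/2 = 324.7 mol/s.
Outlet amounts (n = n₀ + ν ξ):
  B: 1133 − 1(324.7) = 808.8
  A: 752.5 − 2(324.7) = 103.1
  C: 0 + 1(324.7) = 324.7

809 mol/s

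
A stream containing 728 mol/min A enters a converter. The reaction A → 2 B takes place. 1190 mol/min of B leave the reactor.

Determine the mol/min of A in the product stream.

133 mol/min

For B: n = n₀ + 2ξ → 1190 = 0 + 2ξ, giving ξ = 595 mol/min.
Outlet amounts (n = n₀ + ν ξ):
  A: 728 − 1(595) = 133
  B: 0 + 2(595) = 1190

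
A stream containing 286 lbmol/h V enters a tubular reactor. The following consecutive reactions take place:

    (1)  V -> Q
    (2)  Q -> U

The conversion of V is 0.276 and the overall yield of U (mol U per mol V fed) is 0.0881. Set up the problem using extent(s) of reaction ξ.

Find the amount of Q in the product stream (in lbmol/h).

Conversion of V: V consumed = 1ξ₁ = 0.276 × 286 → ξ₁ = 78.94 lbmol/h.
Yield of U: 1ξ₂ / 286 = 0.0881 → ξ₂ = 25.2 lbmol/h.
Outlet amounts (n = n₀ + Σ ν·ξ):
  V: 286 − 1(78.94) = 207.1
  Q: 0 + 1(78.94) − 1(25.2) = 53.74
  U: 0 + 1(25.2) = 25.2

53.7 lbmol/h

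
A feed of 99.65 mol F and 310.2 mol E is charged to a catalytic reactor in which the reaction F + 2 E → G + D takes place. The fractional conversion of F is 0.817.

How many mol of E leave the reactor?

F reacted = 0.817 × 99.65 = 81.41 mol; ν_F = −1, so ξ = 81.41/1 = 81.41 mol.
Outlet amounts (n = n₀ + ν ξ):
  F: 99.65 − 1(81.41) = 18.24
  E: 310.2 − 2(81.41) = 147.4
  G: 0 + 1(81.41) = 81.41
  D: 0 + 1(81.41) = 81.41

147 mol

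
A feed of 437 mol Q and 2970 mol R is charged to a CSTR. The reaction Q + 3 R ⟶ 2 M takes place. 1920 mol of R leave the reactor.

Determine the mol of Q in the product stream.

For R: n = n₀ − 3ξ → 1920 = 2970 − 3ξ, giving ξ = 350 mol.
Outlet amounts (n = n₀ + ν ξ):
  Q: 437 − 1(350) = 87
  R: 2970 − 3(350) = 1920
  M: 0 + 2(350) = 700

87 mol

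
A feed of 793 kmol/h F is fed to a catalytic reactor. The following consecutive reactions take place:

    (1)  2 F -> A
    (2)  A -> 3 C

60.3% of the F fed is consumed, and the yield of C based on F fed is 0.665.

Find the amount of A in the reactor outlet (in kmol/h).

63.3 kmol/h

Conversion of F: F consumed = 2ξ₁ = 0.603 × 793 → ξ₁ = 239.1 kmol/h.
Yield of C: 3ξ₂ / 793 = 0.665 → ξ₂ = 175.8 kmol/h.
Outlet amounts (n = n₀ + Σ ν·ξ):
  F: 793 − 2(239.1) = 314.8
  A: 0 + 1(239.1) − 1(175.8) = 63.31
  C: 0 + 3(175.8) = 527.3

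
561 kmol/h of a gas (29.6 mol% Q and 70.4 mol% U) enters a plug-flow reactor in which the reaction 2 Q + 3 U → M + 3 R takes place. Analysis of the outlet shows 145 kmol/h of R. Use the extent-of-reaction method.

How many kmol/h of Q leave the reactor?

69.4 kmol/h

For R: n = n₀ + 3ξ → 145 = 0 + 3ξ, giving ξ = 48.33 kmol/h.
Outlet amounts (n = n₀ + ν ξ):
  Q: 166.1 − 2(48.33) = 69.39
  U: 394.9 − 3(48.33) = 249.9
  M: 0 + 1(48.33) = 48.33
  R: 0 + 3(48.33) = 145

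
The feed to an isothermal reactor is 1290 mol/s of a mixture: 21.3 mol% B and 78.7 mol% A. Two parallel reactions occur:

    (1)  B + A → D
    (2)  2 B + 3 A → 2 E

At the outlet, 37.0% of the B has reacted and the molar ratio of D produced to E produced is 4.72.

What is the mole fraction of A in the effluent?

0.767

Conversion of B: B consumed = 0.37 × 274.8 = 101.7 mol/s = 1ξ₁ + 2ξ₂.
Selectivity: 1ξ₁ / (2ξ₂) = 4.72 → ξ₁ = 9.44 ξ₂.
Substitute: (1·9.44 + 2) ξ₂ = 101.7 → ξ₂ = 8.887 mol/s, ξ₁ = 83.89 mol/s.
Outlet amounts (n = n₀ + Σ ν·ξ):
  B: 274.8 − 1(83.89) − 2(8.887) = 173.1
  A: 1015 − 1(83.89) − 3(8.887) = 904.7
  D: 0 + 1(83.89) = 83.89
  E: 0 + 2(8.887) = 17.77
Total out = 1179 mol/s; y_A = 904.7 / 1179 = 0.767.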